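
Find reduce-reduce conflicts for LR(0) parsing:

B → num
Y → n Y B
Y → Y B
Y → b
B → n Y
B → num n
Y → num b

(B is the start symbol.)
Yes — I11: [Y → Y B .] vs [Y → n Y B .]

A reduce-reduce conflict occurs when an LR(0) state has two complete items [A → α .] and [B → β .] — both call for a reduction, and with no lookahead the parser cannot choose between them.

Augment with B' → B and build the canonical LR(0) collection (I0 = CLOSURE({[B' → . B]}), then GOTO on every symbol after a dot until no new states appear). It has 13 states:
  I0: { [B → . n Y], [B → . num n], [B → . num], [B' → . B] }  — shift
  I1: { [B' → B .] }  — accept
  I2: { [B → n . Y], [Y → . Y B], [Y → . b], [Y → . n Y B], [Y → . num b] }  — shift
  I3: { [B → num . n], [B → num .] }  — shift, reduce
  I4: { [B → num n .] }  — reduce
  I5: { [B → . n Y], [B → . num n], [B → . num], [B → n Y .], [Y → Y . B] }  — shift, reduce
  I6: { [Y → b .] }  — reduce
  I7: { [Y → . Y B], [Y → . b], [Y → . n Y B], [Y → . num b], [Y → n . Y B] }  — shift
  I8: { [Y → num . b] }  — shift
  I9: { [Y → num b .] }  — reduce
  I10: { [B → . n Y], [B → . num n], [B → . num], [Y → Y . B], [Y → n Y . B] }  — shift
  I11: { [Y → Y B .], [Y → n Y B .] }  — 2 reduces
  I12: { [Y → Y B .] }  — reduce

I11 contains complete items [Y → Y B .], [Y → n Y B .] — reduce-reduce conflict.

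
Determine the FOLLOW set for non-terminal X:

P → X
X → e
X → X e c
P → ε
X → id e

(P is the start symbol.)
In P → X: X is at the end, add FOLLOW(P)
In X → X e c: X is followed by e c, add FIRST(e c) \ {ε} = { 'e' }

The FOLLOW sets referred to above (computed the same way, to a fixed point):
  FOLLOW(P) = { $ }

Taking the union: FOLLOW(X) = { $, 'e' }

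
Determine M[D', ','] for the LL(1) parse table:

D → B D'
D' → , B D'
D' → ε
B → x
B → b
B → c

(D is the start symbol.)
To find M[D', ','], we find productions for D' where ',' is in the predict set (PREDICT(N → α) = (FIRST(α) \ {ε}) ∪ (FOLLOW(N) if α ⇒* ε)).

Relevant sets:
  FOLLOW(D') = { $ }

D' → , B D': PREDICT = { ',' }
  ',' is in predict set, so this production goes in M[D', ',']
D' → ε: PREDICT = { $ }

M[D', ','] = D' → , B D'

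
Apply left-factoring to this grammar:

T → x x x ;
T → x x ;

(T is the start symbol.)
T → x x T'
T' → x ;
T' → ;

Left-factoring transforms A → αβ₁ | αβ₂ into A → αA' and A' → β₁ | β₂
(α is the longest common prefix among the alternatives). Repeat until
no nonterminal has two alternatives with a common prefix.

Round 1: T has alternatives sharing prefix 'x x'. Introduce T': T → x x T'
  Add: T' → x ;
  Add: T' → ;

No remaining common prefixes — done.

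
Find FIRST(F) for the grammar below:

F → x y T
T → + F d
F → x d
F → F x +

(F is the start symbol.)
{ 'x' }

From F → x y T:
  - x is a terminal: add 'x' and stop
From F → x d:
  - x is a terminal: add 'x' and stop
From F → F x +:
  - F is the symbol being defined: contributes nothing new
    F is not nullable, so stop

Collecting: FIRST(F) = { 'x' }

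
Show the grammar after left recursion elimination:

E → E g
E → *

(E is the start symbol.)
E → * E'
E' → g E'
E' → ε

E is directly left-recursive. The standard transformation for
  A → A α₁ | ... | A α_m | β₁ | ... | β_n
is
  A  → β₁ A' | ... | β_n A'
  A' → α₁ A' | ... | α_m A' | ε

E → * becomes E → * E'
E → E g becomes E' → g E'
Add E' → ε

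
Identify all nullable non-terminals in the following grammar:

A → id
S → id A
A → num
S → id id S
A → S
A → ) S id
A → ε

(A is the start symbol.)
A non-terminal is nullable if it can derive ε (the empty string): either it has an ε-production, or it has a production whose right-hand side consists entirely of nullable non-terminals.

ε-productions: A → ε
So A is immediately nullable.
No further non-terminal can be added: every production for the remaining non-terminals contains a terminal or a non-nullable non-terminal.
Nullable = { 'A' }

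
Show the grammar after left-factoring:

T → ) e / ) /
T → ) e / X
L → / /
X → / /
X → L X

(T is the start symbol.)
Left-factoring transforms A → αβ₁ | αβ₂ into A → αA' and A' → β₁ | β₂
(α is the longest common prefix among the alternatives). Repeat until
no nonterminal has two alternatives with a common prefix.

Round 1: T has alternatives sharing prefix ') e /'. Introduce T': T → ) e / T'
  Add: T' → ) /
  Add: T' → X

No remaining common prefixes — done.

Resulting grammar:
T → ) e / T'
T' → ) /
T' → X
L → / /
X → / /
X → L X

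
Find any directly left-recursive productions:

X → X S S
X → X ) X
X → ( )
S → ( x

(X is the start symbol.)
Direct left recursion occurs when N → N α for some non-terminal N (the right-hand side begins with the left-hand side itself).

X → X S S: LEFT RECURSIVE (starts with X)
X → X ) X: LEFT RECURSIVE (starts with X)
X → ( ): starts with '('
S → ( x: starts with '('

The grammar has direct left recursion on: X.

Answer: Yes, X is left-recursive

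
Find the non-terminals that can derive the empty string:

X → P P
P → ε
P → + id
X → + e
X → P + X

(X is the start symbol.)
A non-terminal is nullable if it can derive ε (the empty string): either it has an ε-production, or it has a production whose right-hand side consists entirely of nullable non-terminals.

ε-productions: P → ε
So P is immediately nullable.
X → P P: every symbol on the right is nullable, so X is nullable too.
Every non-terminal is now nullable.
Nullable = { 'P', 'X' }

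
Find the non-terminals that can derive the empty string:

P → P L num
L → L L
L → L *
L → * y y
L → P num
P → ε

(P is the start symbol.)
A non-terminal is nullable if it can derive ε (the empty string): either it has an ε-production, or it has a production whose right-hand side consists entirely of nullable non-terminals.

ε-productions: P → ε
So P is immediately nullable.
No further non-terminal can be added: every production for the remaining non-terminals contains a terminal or a non-nullable non-terminal.
Nullable = { 'P' }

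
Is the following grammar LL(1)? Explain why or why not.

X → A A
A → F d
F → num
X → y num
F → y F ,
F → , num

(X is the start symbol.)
No. Predict set conflict for X: { 'y' }

A grammar is LL(1) if for each non-terminal N with multiple productions, the predict sets of those productions are pairwise disjoint, where PREDICT(N → α) = (FIRST(α) \ {ε}) ∪ (FOLLOW(N) if α ⇒* ε).

Relevant sets:
  FIRST(A) = { ',', 'num', 'y' }

For X:
  PREDICT(X → A A) = { ',', 'num', 'y' }
  PREDICT(X → y num) = { 'y' }
For F:
  PREDICT(F → num) = { 'num' }
  PREDICT(F → y F ',') = { 'y' }
  PREDICT(F → ',' num) = { ',' }
A has a single production, so nothing to check there.

Conflict found: Predict set conflict for X: { 'y' }
The grammar is NOT LL(1).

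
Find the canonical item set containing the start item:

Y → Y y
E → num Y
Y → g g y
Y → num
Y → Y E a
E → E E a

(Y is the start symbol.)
{ [Y → . Y E a], [Y → . Y y], [Y → . g g y], [Y → . num], [Y' → . Y] }

First, augment the grammar with Y' → Y
I₀ = CLOSURE({ [Y' → . Y] }):
  [Y' → . Y] has the dot before Y: add [Y → . Y y], [Y → . g g y], [Y → . num], [Y → . Y E a]
No further items can be added.

I₀ = { [Y → . Y E a], [Y → . Y y], [Y → . g g y], [Y → . num], [Y' → . Y] }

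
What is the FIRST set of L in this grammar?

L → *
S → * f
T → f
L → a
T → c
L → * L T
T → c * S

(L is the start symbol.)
To compute FIRST(L), examine every production with L on the left-hand side, reading each right-hand side left to right until a non-nullable symbol is reached.

From L → *:
  - '*' is a terminal: add '*' and stop
From L → a:
  - a is a terminal: add 'a' and stop
From L → * L T:
  - '*' is a terminal: add '*' and stop

Collecting: FIRST(L) = { '*', 'a' }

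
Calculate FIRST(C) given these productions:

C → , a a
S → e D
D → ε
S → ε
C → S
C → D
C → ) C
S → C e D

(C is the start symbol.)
To compute FIRST(C), examine every production with C on the left-hand side, reading each right-hand side left to right until a non-nullable symbol is reached.

FIRST sets of the other non-terminals involved (by the same procedure, iterated to a fixed point):
  FIRST(S) = { ')', ',', 'e', ε }
  FIRST(D) = { ε }

From C → , a a:
  - ',' is a terminal: add ',' and stop
From C → S:
  - S is a non-terminal: add FIRST(S) \ {ε} = { ')', ',', 'e' }
    S is nullable and nothing follows, so the whole right-hand side can vanish: ε ∈ FIRST(C)
From C → D:
  - D is a non-terminal: add FIRST(D) \ {ε} = { }
    D is nullable and nothing follows, so the whole right-hand side can vanish: ε ∈ FIRST(C)
From C → ) C:
  - ')' is a terminal: add ')' and stop

Collecting: FIRST(C) = { ')', ',', 'e', ε }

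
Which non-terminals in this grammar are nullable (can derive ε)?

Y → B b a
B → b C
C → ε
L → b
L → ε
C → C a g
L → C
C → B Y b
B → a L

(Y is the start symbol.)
{ 'C', 'L' }

A non-terminal is nullable if it can derive ε (the empty string): either it has an ε-production, or it has a production whose right-hand side consists entirely of nullable non-terminals.

ε-productions: C → ε, L → ε
So C, L are immediately nullable.
No further non-terminal can be added: every production for the remaining non-terminals contains a terminal or a non-nullable non-terminal.
Nullable = { 'C', 'L' }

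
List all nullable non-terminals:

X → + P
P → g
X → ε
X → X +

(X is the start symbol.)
A non-terminal is nullable if it can derive ε (the empty string): either it has an ε-production, or it has a production whose right-hand side consists entirely of nullable non-terminals.

ε-productions: X → ε
So X is immediately nullable.
No further non-terminal can be added: every production for the remaining non-terminals contains a terminal or a non-nullable non-terminal.
Nullable = { 'X' }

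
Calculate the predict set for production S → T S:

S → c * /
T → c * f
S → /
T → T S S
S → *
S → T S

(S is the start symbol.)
PREDICT(S → T S) = (FIRST(RHS) \ {ε}) ∪ (FOLLOW(S) if ε ∈ FIRST(RHS), i.e. RHS ⇒* ε)
FIRST(T) = { 'c' }
FIRST(T S) = { 'c' }
ε ∉ FIRST(T S), so FOLLOW(S) is not added.
PREDICT(S → T S) = { 'c' }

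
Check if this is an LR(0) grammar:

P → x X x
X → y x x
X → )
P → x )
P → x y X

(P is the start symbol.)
A grammar is LR(0) if no state in the canonical LR(0) collection has:
  - both a shift item (dot before a terminal) and a complete item (shift-reduce conflict), or
  - two or more complete items (reduce-reduce conflict; the accept item [P' → P .] counts as a complete item here).

Augment with P' → P and build the canonical LR(0) collection (I0 = CLOSURE({[P' → . P]}), then GOTO on every symbol after a dot until no new states appear). It has 12 states:
  I0: { [P → . x )], [P → . x X x], [P → . x y X], [P' → . P] }  — shift
  I1: { [P' → P .] }  — accept
  I2: { [P → x . )], [P → x . X x], [P → x . y X], [X → . )], [X → . y x x] }  — shift
  I3: { [P → x ) .], [X → ) .] }  — 2 reduces
  I4: { [P → x X . x] }  — shift
  I5: { [P → x y . X], [X → . )], [X → . y x x], [X → y . x x] }  — shift
  I6: { [X → ) .] }  — reduce
  I7: { [P → x y X .] }  — reduce
  I8: { [X → y x . x] }  — shift
  I9: { [X → y . x x] }  — shift
  I10: { [X → y x x .] }  — reduce
  I11: { [P → x X x .] }  — reduce

Conflict in state I3:
  Reduce-reduce conflict: [P → x ) .] and [X → ) .]
So the grammar is NOT LR(0).

Answer: No. Reduce-reduce conflict: [P → x ) .] and [X → ) .]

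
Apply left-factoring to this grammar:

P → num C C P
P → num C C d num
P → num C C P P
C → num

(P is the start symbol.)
P → num C C P'
P' → P P''
P'' → ε
P'' → P
P' → d num
C → num

Left-factoring transforms A → αβ₁ | αβ₂ into A → αA' and A' → β₁ | β₂
(α is the longest common prefix among the alternatives). Repeat until
no nonterminal has two alternatives with a common prefix.

Round 1: P has alternatives sharing prefix 'num C C'. Introduce P': P → num C C P'
  Add: P' → P
  Add: P' → d num
  Add: P' → P P

Round 2: P' has alternatives sharing prefix 'P'. Introduce P'': P' → P P''
  Add: P'' → ε
  Add: P'' → P

No remaining common prefixes — done.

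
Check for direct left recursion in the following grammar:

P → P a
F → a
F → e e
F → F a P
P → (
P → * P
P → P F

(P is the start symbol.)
Yes, P, F are left-recursive

Direct left recursion occurs when N → N α for some non-terminal N (the right-hand side begins with the left-hand side itself).

P → P a: LEFT RECURSIVE (starts with P)
F → a: starts with a
F → e e: starts with e
F → F a P: LEFT RECURSIVE (starts with F)
P → (: starts with '('
P → * P: starts with '*'
P → P F: LEFT RECURSIVE (starts with P)

The grammar has direct left recursion on: P, F.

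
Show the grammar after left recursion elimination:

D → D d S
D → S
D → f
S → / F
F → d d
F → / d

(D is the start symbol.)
D → S D'
D → f D'
D' → d S D'
D' → ε
S → / F
F → d d
F → / d

D is directly left-recursive. The standard transformation for
  A → A α₁ | ... | A α_m | β₁ | ... | β_n
is
  A  → β₁ A' | ... | β_n A'
  A' → α₁ A' | ... | α_m A' | ε

D → S becomes D → S D'
D → f becomes D → f D'
D → D d S becomes D' → d S D'
Add D' → ε

Productions for other non-terminals are unchanged:
  S → / F
  F → d d
  F → / d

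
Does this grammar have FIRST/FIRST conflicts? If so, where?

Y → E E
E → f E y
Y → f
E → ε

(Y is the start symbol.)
Yes. Y → E E / Y → f on { 'f' }

A FIRST/FIRST conflict occurs when two productions N → α and N → β for the same non-terminal have FIRST(α) ∩ FIRST(β) ≠ ∅ (with ε ∈ FIRST of a nullable right-hand side, so two nullable alternatives also conflict).

FIRST sets of the non-terminals at (or reachable through a nullable prefix from) the front of some alternative:
  FIRST(E) = { 'f', ε }

Productions for Y:
  Y → E E: FIRST = { 'f', ε }
  Y → f: FIRST = { 'f' }
Productions for E:
  E → f E y: FIRST = { 'f' }
  E → ε: FIRST = { ε }

Conflict for Y: Y → E E and Y → f
  Overlap: { 'f' }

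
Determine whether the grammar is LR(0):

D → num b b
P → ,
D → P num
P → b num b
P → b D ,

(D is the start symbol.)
No. Shift-reduce conflict between [P → b num b .] and [D → num b . b]

A grammar is LR(0) if no state in the canonical LR(0) collection has:
  - both a shift item (dot before a terminal) and a complete item (shift-reduce conflict), or
  - two or more complete items (reduce-reduce conflict; the accept item [D' → D .] counts as a complete item here).

Augment with D' → D and build the canonical LR(0) collection (I0 = CLOSURE({[D' → . D]}), then GOTO on every symbol after a dot until no new states appear). It has 13 states:
  I0: { [D → . P num], [D → . num b b], [D' → . D], [P → . ,], [P → . b D ,], [P → . b num b] }  — shift
  I1: { [P → , .] }  — reduce
  I2: { [D' → D .] }  — accept
  I3: { [D → P . num] }  — shift
  I4: { [D → . P num], [D → . num b b], [P → . ,], [P → . b D ,], [P → . b num b], [P → b . D ,], [P → b . num b] }  — shift
  I5: { [D → num . b b] }  — shift
  I6: { [D → num b . b] }  — shift
  I7: { [D → num b b .] }  — reduce
  I8: { [P → b D . ,] }  — shift
  I9: { [D → num . b b], [P → b num . b] }  — shift
  I10: { [D → num b . b], [P → b num b .] }  — shift, reduce
  I11: { [P → b D , .] }  — reduce
  I12: { [D → P num .] }  — reduce

Conflict in state I10:
  Shift-reduce conflict between [P → b num b .] and [D → num b . b]
So the grammar is NOT LR(0).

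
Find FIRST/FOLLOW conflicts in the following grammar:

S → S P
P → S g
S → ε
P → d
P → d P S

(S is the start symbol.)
Yes. S → S P with FOLLOW(S) on { 'd', 'g' }

Nullable non-terminals: S.
FIRST sets used below: FIRST(S) = { 'd', 'g', ε }, FIRST(P) = { 'd', 'g' }

S: nullable alternative(s) S → ε; FOLLOW(S) = { $, 'd', 'g' }
  S → S P: FIRST \ {ε} = { 'd', 'g' } — overlaps FOLLOW(S) on { 'd', 'g' }: CONFLICT
  S → ε: FIRST \ {ε} = { } — this is the only nullable alternative, skip

P has no nullable alternative, so no FIRST/FOLLOW check is needed there.

So the grammar has 1 FIRST/FOLLOW conflict (marked CONFLICT above).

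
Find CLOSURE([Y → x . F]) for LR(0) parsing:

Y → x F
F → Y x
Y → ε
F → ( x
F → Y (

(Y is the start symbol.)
Start with: [Y → x . F]
  [Y → x . F] has the dot before F: add [F → . Y x], [F → . ( x], [F → . Y (]
  [F → . Y x] has the dot before Y: add [Y → . x F], [Y → .]
No further items can be added.

CLOSURE = { [F → . ( x], [F → . Y (], [F → . Y x], [Y → . x F], [Y → .], [Y → x . F] }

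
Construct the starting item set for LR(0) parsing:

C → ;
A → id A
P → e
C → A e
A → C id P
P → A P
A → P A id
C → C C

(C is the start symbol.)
{ [A → . C id P], [A → . P A id], [A → . id A], [C → . ;], [C → . A e], [C → . C C], [C' → . C], [P → . A P], [P → . e] }

First, augment the grammar with C' → C
I₀ = CLOSURE({ [C' → . C] }):
  [C' → . C] has the dot before C: add [C → . ;], [C → . A e], [C → . C C]
  [C → . A e] has the dot before A: add [A → . id A], [A → . C id P], [A → . P A id]
  [A → . P A id] has the dot before P: add [P → . e], [P → . A P]
No further items can be added.

I₀ = { [A → . C id P], [A → . P A id], [A → . id A], [C → . ;], [C → . A e], [C → . C C], [C' → . C], [P → . A P], [P → . e] }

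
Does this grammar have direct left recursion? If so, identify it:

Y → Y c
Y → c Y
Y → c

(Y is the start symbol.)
Direct left recursion occurs when N → N α for some non-terminal N (the right-hand side begins with the left-hand side itself).

Y → Y c: LEFT RECURSIVE (starts with Y)
Y → c Y: starts with c
Y → c: starts with c

The grammar has direct left recursion on: Y.

Answer: Yes, Y is left-recursive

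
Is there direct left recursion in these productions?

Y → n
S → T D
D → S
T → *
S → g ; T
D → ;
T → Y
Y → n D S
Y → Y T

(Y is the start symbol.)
Direct left recursion occurs when N → N α for some non-terminal N (the right-hand side begins with the left-hand side itself).

Y → n: starts with n
S → T D: starts with T
D → S: starts with S
T → *: starts with '*'
S → g ; T: starts with g
D → ;: starts with ';'
T → Y: starts with Y
Y → n D S: starts with n
Y → Y T: LEFT RECURSIVE (starts with Y)

The grammar has direct left recursion on: Y.

Answer: Yes, Y is left-recursive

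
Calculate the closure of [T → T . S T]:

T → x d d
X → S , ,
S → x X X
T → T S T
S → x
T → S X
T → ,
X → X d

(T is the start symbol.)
{ [S → . x X X], [S → . x], [T → T . S T] }

Start with: [T → T . S T]
  [T → T . S T] has the dot before S: add [S → . x X X], [S → . x]
No further items can be added.

CLOSURE = { [S → . x X X], [S → . x], [T → T . S T] }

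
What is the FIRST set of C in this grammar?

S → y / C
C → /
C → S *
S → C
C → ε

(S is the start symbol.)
To compute FIRST(C), examine every production with C on the left-hand side, reading each right-hand side left to right until a non-nullable symbol is reached.

FIRST sets of the other non-terminals involved (by the same procedure, iterated to a fixed point):
  FIRST(S) = { '*', '/', 'y', ε }

From C → /:
  - '/' is a terminal: add '/' and stop
From C → S *:
  - S is a non-terminal: add FIRST(S) \ {ε} = { '*', '/', 'y' }
    S is nullable, so continue to the next symbol
  - '*' is a terminal: add '*' and stop
From C → ε:
  - ε-production, so ε ∈ FIRST(C)

Collecting: FIRST(C) = { '*', '/', 'y', ε }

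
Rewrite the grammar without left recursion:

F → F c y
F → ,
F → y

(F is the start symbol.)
F → , F'
F → y F'
F' → c y F'
F' → ε

F is directly left-recursive. The standard transformation for
  A → A α₁ | ... | A α_m | β₁ | ... | β_n
is
  A  → β₁ A' | ... | β_n A'
  A' → α₁ A' | ... | α_m A' | ε

F → , becomes F → , F'
F → y becomes F → y F'
F → F c y becomes F' → c y F'
Add F' → ε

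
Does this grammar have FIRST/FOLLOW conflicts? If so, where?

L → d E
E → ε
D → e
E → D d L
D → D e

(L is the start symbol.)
Nullable non-terminals: E.
FIRST sets used below: FIRST(D) = { 'e' }

E: nullable alternative(s) E → ε; FOLLOW(E) = { $ }
  E → ε: FIRST \ {ε} = { } — this is the only nullable alternative, skip
  E → D d L: FIRST \ {ε} = { 'e' } — disjoint from FOLLOW(E)

D, L have no nullable alternative, so no FIRST/FOLLOW check is needed there.

No FIRST/FOLLOW conflicts found.

Answer: No FIRST/FOLLOW conflicts.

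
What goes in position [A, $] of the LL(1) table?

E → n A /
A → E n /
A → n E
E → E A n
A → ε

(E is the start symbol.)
Empty (error entry)

To find M[A, $], we find productions for A where $ is in the predict set (PREDICT(N → α) = (FIRST(α) \ {ε}) ∪ (FOLLOW(N) if α ⇒* ε)).

Relevant sets:
  FIRST(E) = { 'n' }
  FOLLOW(A) = { '/', 'n' }

A → E n /: PREDICT = { 'n' }
A → n E: PREDICT = { 'n' }
A → ε: PREDICT = { '/', 'n' }

M[A, $] is empty (no production applies)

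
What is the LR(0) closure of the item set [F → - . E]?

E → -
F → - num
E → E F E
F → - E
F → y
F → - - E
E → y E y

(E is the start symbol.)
{ [E → . -], [E → . E F E], [E → . y E y], [F → - . E] }

To compute CLOSURE, for each item [A → α.Bβ] where B is a non-terminal, add [B → .γ] for all productions B → γ; repeat for the newly added items until nothing changes.

Start with: [F → - . E]
  [F → - . E] has the dot before E: add [E → . -], [E → . E F E], [E → . y E y]
No further items can be added.

CLOSURE = { [E → . -], [E → . E F E], [E → . y E y], [F → - . E] }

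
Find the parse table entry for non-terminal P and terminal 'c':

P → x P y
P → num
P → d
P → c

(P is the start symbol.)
P → c

To find M[P, 'c'], we find productions for P where 'c' is in the predict set (PREDICT(N → α) = (FIRST(α) \ {ε}) ∪ (FOLLOW(N) if α ⇒* ε)).

P → x P y: PREDICT = { 'x' }
P → num: PREDICT = { 'num' }
P → d: PREDICT = { 'd' }
P → c: PREDICT = { 'c' }
  'c' is in predict set, so this production goes in M[P, 'c']

M[P, 'c'] = P → c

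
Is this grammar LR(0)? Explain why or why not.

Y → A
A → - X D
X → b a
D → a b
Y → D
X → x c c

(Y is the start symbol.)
Yes, the grammar is LR(0)

A grammar is LR(0) if no state in the canonical LR(0) collection has:
  - both a shift item (dot before a terminal) and a complete item (shift-reduce conflict), or
  - two or more complete items (reduce-reduce conflict; the accept item [Y' → Y .] counts as a complete item here).

Augment with Y' → Y and build the canonical LR(0) collection (I0 = CLOSURE({[Y' → . Y]}), then GOTO on every symbol after a dot until no new states appear). It has 14 states:
  I0: { [A → . - X D], [D → . a b], [Y → . A], [Y → . D], [Y' → . Y] }  — shift
  I1: { [A → - . X D], [X → . b a], [X → . x c c] }  — shift
  I2: { [Y → A .] }  — reduce
  I3: { [Y → D .] }  — reduce
  I4: { [Y' → Y .] }  — accept
  I5: { [D → a . b] }  — shift
  I6: { [D → a b .] }  — reduce
  I7: { [A → - X . D], [D → . a b] }  — shift
  I8: { [X → b . a] }  — shift
  I9: { [X → x . c c] }  — shift
  I10: { [X → x c . c] }  — shift
  I11: { [X → x c c .] }  — reduce
  I12: { [X → b a .] }  — reduce
  I13: { [A → - X D .] }  — reduce

Every state is either a pure shift/goto state or contains exactly one complete item and nothing to shift — no conflicts. The grammar is LR(0).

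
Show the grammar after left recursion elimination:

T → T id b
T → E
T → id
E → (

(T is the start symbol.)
T → E T'
T → id T'
T' → id b T'
T' → ε
E → (

T is directly left-recursive. The standard transformation for
  A → A α₁ | ... | A α_m | β₁ | ... | β_n
is
  A  → β₁ A' | ... | β_n A'
  A' → α₁ A' | ... | α_m A' | ε

T → E becomes T → E T'
T → id becomes T → id T'
T → T id b becomes T' → id b T'
Add T' → ε

Productions for other non-terminals are unchanged:
  E → (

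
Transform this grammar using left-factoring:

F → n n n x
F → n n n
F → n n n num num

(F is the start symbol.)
F → n n n F'
F' → x
F' → ε
F' → num num

Left-factoring transforms A → αβ₁ | αβ₂ into A → αA' and A' → β₁ | β₂
(α is the longest common prefix among the alternatives). Repeat until
no nonterminal has two alternatives with a common prefix.

Round 1: F has alternatives sharing prefix 'n n n'. Introduce F': F → n n n F'
  Add: F' → x
  Add: F' → ε
  Add: F' → num num

No remaining common prefixes — done.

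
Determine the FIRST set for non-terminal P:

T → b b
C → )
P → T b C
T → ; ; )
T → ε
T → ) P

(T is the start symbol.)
{ ')', ';', 'b' }

FIRST sets of the other non-terminals involved (by the same procedure, iterated to a fixed point):
  FIRST(T) = { ')', ';', 'b', ε }

From P → T b C:
  - T is a non-terminal: add FIRST(T) \ {ε} = { ')', ';', 'b' }
    T is nullable, so continue to the next symbol
  - b is a terminal: add 'b' and stop

Collecting: FIRST(P) = { ')', ';', 'b' }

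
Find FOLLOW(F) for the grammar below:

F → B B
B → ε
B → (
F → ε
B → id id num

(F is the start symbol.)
F is the start symbol, so $ ∈ FOLLOW(F).
F does not occur on any right-hand side.

Taking the union: FOLLOW(F) = { $ }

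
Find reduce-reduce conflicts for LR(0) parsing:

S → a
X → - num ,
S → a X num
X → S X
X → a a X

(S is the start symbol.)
No reduce-reduce conflicts

A reduce-reduce conflict occurs when an LR(0) state has two complete items [A → α .] and [B → β .] — both call for a reduction, and with no lookahead the parser cannot choose between them.

Augment with S' → S and build the canonical LR(0) collection (I0 = CLOSURE({[S' → . S]}), then GOTO on every symbol after a dot until no new states appear). It has 13 states:
  I0: { [S → . a X num], [S → . a], [S' → . S] }  — shift
  I1: { [S' → S .] }  — accept
  I2: { [S → . a X num], [S → . a], [S → a . X num], [S → a .], [X → . - num ,], [X → . S X], [X → . a a X] }  — shift, reduce
  I3: { [X → - . num ,] }  — shift
  I4: { [S → . a X num], [S → . a], [X → . - num ,], [X → . S X], [X → . a a X], [X → S . X] }  — shift
  I5: { [S → a X . num] }  — shift
  I6: { [S → . a X num], [S → . a], [S → a . X num], [S → a .], [X → . - num ,], [X → . S X], [X → . a a X], [X → a . a X] }  — shift, reduce
  I7: { [S → . a X num], [S → . a], [S → a . X num], [S → a .], [X → . - num ,], [X → . S X], [X → . a a X], [X → a . a X], [X → a a . X] }  — shift, reduce
  I8: { [S → a X . num], [X → a a X .] }  — shift, reduce
  I9: { [S → a X num .] }  — reduce
  I10: { [X → S X .] }  — reduce
  I11: { [X → - num . ,] }  — shift
  I12: { [X → - num , .] }  — reduce

No state contains more than one complete item.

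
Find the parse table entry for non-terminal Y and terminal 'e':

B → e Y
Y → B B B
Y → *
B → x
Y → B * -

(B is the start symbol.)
Y → B B B, Y → B * -

To find M[Y, 'e'], we find productions for Y where 'e' is in the predict set (PREDICT(N → α) = (FIRST(α) \ {ε}) ∪ (FOLLOW(N) if α ⇒* ε)).

Relevant sets:
  FIRST(B) = { 'e', 'x' }

Y → B B B: PREDICT = { 'e', 'x' }
  'e' is in predict set, so this production goes in M[Y, 'e']
Y → *: PREDICT = { '*' }
Y → B * -: PREDICT = { 'e', 'x' }
  'e' is in predict set, so this production goes in M[Y, 'e']

M[Y, 'e'] = Y → B B B, Y → B * -  (a multiply-defined cell — the grammar is not LL(1))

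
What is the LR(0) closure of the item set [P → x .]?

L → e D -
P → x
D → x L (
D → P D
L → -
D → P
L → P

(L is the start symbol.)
To compute CLOSURE, for each item [A → α.Bβ] where B is a non-terminal, add [B → .γ] for all productions B → γ; repeat for the newly added items until nothing changes.

Start with: [P → x .]
The dot is at the end, so nothing is added.

CLOSURE = { [P → x .] }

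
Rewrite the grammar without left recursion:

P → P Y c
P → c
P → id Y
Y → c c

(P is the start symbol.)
P is directly left-recursive. The standard transformation for
  A → A α₁ | ... | A α_m | β₁ | ... | β_n
is
  A  → β₁ A' | ... | β_n A'
  A' → α₁ A' | ... | α_m A' | ε

P → c becomes P → c P'
P → id Y becomes P → id Y P'
P → P Y c becomes P' → Y c P'
Add P' → ε

Productions for other non-terminals are unchanged:
  Y → c c

Resulting grammar:
P → c P'
P → id Y P'
P' → Y c P'
P' → ε
Y → c c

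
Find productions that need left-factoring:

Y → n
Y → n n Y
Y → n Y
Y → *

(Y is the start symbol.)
Left-factoring is needed when two productions for the same non-terminal
share a common prefix on the right-hand side.

Productions for Y:
  Y → n
  Y → n n Y
  Y → n Y
  Y → *

Found common prefix 'n' in productions for Y

Answer: Yes, Y has productions with common prefix 'n'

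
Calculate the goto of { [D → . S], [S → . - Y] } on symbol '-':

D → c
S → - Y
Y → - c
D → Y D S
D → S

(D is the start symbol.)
GOTO(I, '-') = CLOSURE({ [A → αX.β] : [A → α.Xβ] ∈ I, X = '-' })

Items with dot before '-', with the dot advanced:
  [S → . - Y] → [S → - . Y]
Closure of the advanced items:
  [S → - . Y] has the dot before Y: add [Y → . - c]

GOTO = { [S → - . Y], [Y → . - c] }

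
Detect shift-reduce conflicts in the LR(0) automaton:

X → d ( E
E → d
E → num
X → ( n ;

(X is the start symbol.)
No shift-reduce conflicts

Augment with X' → X and build the canonical LR(0) collection (I0 = CLOSURE({[X' → . X]}), then GOTO on every symbol after a dot until no new states appear). It has 10 states:
  I0: { [X → . ( n ;], [X → . d ( E], [X' → . X] }  — shift
  I1: { [X → ( . n ;] }  — shift
  I2: { [X' → X .] }  — accept
  I3: { [X → d . ( E] }  — shift
  I4: { [E → . d], [E → . num], [X → d ( . E] }  — shift
  I5: { [X → d ( E .] }  — reduce
  I6: { [E → d .] }  — reduce
  I7: { [E → num .] }  — reduce
  I8: { [X → ( n . ;] }  — shift
  I9: { [X → ( n ; .] }  — reduce

No state contains both a complete item and a shift item.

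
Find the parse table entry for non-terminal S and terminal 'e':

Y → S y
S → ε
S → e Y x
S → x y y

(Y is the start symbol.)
S → e Y x

To find M[S, 'e'], we find productions for S where 'e' is in the predict set (PREDICT(N → α) = (FIRST(α) \ {ε}) ∪ (FOLLOW(N) if α ⇒* ε)).

Relevant sets:
  FOLLOW(S) = { 'y' }

S → ε: PREDICT = { 'y' }
S → e Y x: PREDICT = { 'e' }
  'e' is in predict set, so this production goes in M[S, 'e']
S → x y y: PREDICT = { 'x' }

M[S, 'e'] = S → e Y x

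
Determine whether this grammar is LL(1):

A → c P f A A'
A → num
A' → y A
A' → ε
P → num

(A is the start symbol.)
No. Predict set conflict for A': { 'y' }

Relevant sets:
  FOLLOW(A') = { $, 'y' }

For A:
  PREDICT(A → c P f A A') = { 'c' }
  PREDICT(A → num) = { 'num' }
For A':
  PREDICT(A' → y A) = { 'y' }
  PREDICT(A' → ε) = { $, 'y' }
P has a single production, so nothing to check there.

Conflict found: Predict set conflict for A': { 'y' }
The grammar is NOT LL(1).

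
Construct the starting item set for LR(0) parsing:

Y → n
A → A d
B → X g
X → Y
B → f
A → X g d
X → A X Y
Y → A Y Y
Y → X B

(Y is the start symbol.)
{ [A → . A d], [A → . X g d], [X → . A X Y], [X → . Y], [Y → . A Y Y], [Y → . X B], [Y → . n], [Y' → . Y] }

First, augment the grammar with Y' → Y
I₀ = CLOSURE({ [Y' → . Y] }):
  [Y' → . Y] has the dot before Y: add [Y → . n], [Y → . A Y Y], [Y → . X B]
  [Y → . A Y Y] has the dot before A: add [A → . A d], [A → . X g d]
  [Y → . X B] has the dot before X: add [X → . Y], [X → . A X Y]
No further items can be added.

I₀ = { [A → . A d], [A → . X g d], [X → . A X Y], [X → . Y], [Y → . A Y Y], [Y → . X B], [Y → . n], [Y' → . Y] }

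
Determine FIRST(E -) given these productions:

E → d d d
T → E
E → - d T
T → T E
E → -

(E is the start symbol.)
FIRST sets of the non-terminals involved (from the grammar, by fixed-point iteration):
  FIRST(E) = { '-', 'd' }

To compute FIRST(E -), process the symbols left to right:
Symbol E is a non-terminal. Add FIRST(E) \ {ε} = { '-', 'd' }
E is not nullable (ε ∉ FIRST(E)), so stop here.
FIRST(E -) = { '-', 'd' }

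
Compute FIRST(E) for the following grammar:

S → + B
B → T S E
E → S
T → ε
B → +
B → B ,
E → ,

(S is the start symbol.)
{ '+', ',' }

To compute FIRST(E), examine every production with E on the left-hand side, reading each right-hand side left to right until a non-nullable symbol is reached.

FIRST sets of the other non-terminals involved (by the same procedure, iterated to a fixed point):
  FIRST(S) = { '+' }

From E → S:
  - S is a non-terminal: add FIRST(S) \ {ε} = { '+' }
    S is not nullable, so stop
From E → ,:
  - ',' is a terminal: add ',' and stop

Collecting: FIRST(E) = { '+', ',' }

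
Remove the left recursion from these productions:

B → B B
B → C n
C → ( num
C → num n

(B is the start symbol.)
B → C n B'
B' → B B'
B' → ε
C → ( num
C → num n

B is directly left-recursive. The standard transformation for
  A → A α₁ | ... | A α_m | β₁ | ... | β_n
is
  A  → β₁ A' | ... | β_n A'
  A' → α₁ A' | ... | α_m A' | ε

B → C n becomes B → C n B'
B → B B becomes B' → B B'
Add B' → ε

Productions for other non-terminals are unchanged:
  C → ( num
  C → num n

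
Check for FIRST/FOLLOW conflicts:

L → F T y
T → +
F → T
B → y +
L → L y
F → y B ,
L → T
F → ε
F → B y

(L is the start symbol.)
Yes. F → T with FOLLOW(F) on { '+' }

A FIRST/FOLLOW conflict occurs when a non-terminal N has a nullable alternative N → β (β ⇒* ε) and another alternative N → α with FIRST(α) ∩ FOLLOW(N) ≠ ∅: on such a lookahead the parser cannot decide between expanding α and letting N vanish via β.

Nullable non-terminals: F.
FIRST sets used below: FIRST(T) = { '+' }, FIRST(B) = { 'y' }

F: nullable alternative(s) F → ε; FOLLOW(F) = { '+' }
  F → T: FIRST \ {ε} = { '+' } — overlaps FOLLOW(F) on { '+' }: CONFLICT
  F → y B ,: FIRST \ {ε} = { 'y' } — disjoint from FOLLOW(F)
  F → ε: FIRST \ {ε} = { } — this is the only nullable alternative, skip
  F → B y: FIRST \ {ε} = { 'y' } — disjoint from FOLLOW(F)

B, L, T have no nullable alternative, so no FIRST/FOLLOW check is needed there.

So the grammar has 1 FIRST/FOLLOW conflict (marked CONFLICT above).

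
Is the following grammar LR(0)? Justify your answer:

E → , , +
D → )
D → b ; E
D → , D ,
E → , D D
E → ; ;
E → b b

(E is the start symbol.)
A grammar is LR(0) if no state in the canonical LR(0) collection has:
  - both a shift item (dot before a terminal) and a complete item (shift-reduce conflict), or
  - two or more complete items (reduce-reduce conflict; the accept item [E' → E .] counts as a complete item here).

Augment with E' → E and build the canonical LR(0) collection (I0 = CLOSURE({[E' → . E]}), then GOTO on every symbol after a dot until no new states appear). It has 18 states:
  I0: { [E → . , , +], [E → . , D D], [E → . ; ;], [E → . b b], [E' → . E] }  — shift
  I1: { [D → . )], [D → . , D ,], [D → . b ; E], [E → , . , +], [E → , . D D] }  — shift
  I2: { [E → ; . ;] }  — shift
  I3: { [E' → E .] }  — accept
  I4: { [E → b . b] }  — shift
  I5: { [E → b b .] }  — reduce
  I6: { [E → ; ; .] }  — reduce
  I7: { [D → ) .] }  — reduce
  I8: { [D → , . D ,], [D → . )], [D → . , D ,], [D → . b ; E], [E → , , . +] }  — shift
  I9: { [D → . )], [D → . , D ,], [D → . b ; E], [E → , D . D] }  — shift
  I10: { [D → b . ; E] }  — shift
  I11: { [D → b ; . E], [E → . , , +], [E → . , D D], [E → . ; ;], [E → . b b] }  — shift
  I12: { [D → b ; E .] }  — reduce
  I13: { [D → , . D ,], [D → . )], [D → . , D ,], [D → . b ; E] }  — shift
  I14: { [E → , D D .] }  — reduce
  I15: { [D → , D . ,] }  — shift
  I16: { [D → , D , .] }  — reduce
  I17: { [E → , , + .] }  — reduce

Every state is either a pure shift/goto state or contains exactly one complete item and nothing to shift — no conflicts. The grammar is LR(0).

Answer: Yes, the grammar is LR(0)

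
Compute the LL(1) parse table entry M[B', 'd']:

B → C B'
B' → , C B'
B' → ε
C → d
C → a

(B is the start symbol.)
Empty (error entry)

To find M[B', 'd'], we find productions for B' where 'd' is in the predict set (PREDICT(N → α) = (FIRST(α) \ {ε}) ∪ (FOLLOW(N) if α ⇒* ε)).

Relevant sets:
  FOLLOW(B') = { $ }

B' → , C B': PREDICT = { ',' }
B' → ε: PREDICT = { $ }

M[B', 'd'] is empty (no production applies)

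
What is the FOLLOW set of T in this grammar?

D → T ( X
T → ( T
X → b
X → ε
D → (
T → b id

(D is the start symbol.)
{ '(' }

In D → T ( X: T is followed by '(' X, add FIRST('(' X) \ {ε} = { '(' }
In T → ( T: T is at the end; this adds FOLLOW(T) to itself — nothing new

Taking the union: FOLLOW(T) = { '(' }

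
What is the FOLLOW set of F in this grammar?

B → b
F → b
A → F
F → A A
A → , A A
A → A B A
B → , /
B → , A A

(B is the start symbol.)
{ $, ',', 'b' }

To compute FOLLOW(F), find every occurrence of F on a right-hand side N → α F β: add FIRST(β) \ {ε}, and if β is empty or nullable also add FOLLOW(N). Iterate to a fixed point.

In A → F: F is at the end, add FOLLOW(A)

The FOLLOW sets referred to above (computed the same way, to a fixed point):
  FOLLOW(A) = { $, ',', 'b' }

Taking the union: FOLLOW(F) = { $, ',', 'b' }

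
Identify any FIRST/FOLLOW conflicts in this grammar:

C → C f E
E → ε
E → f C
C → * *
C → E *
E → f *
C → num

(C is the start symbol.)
Yes. E → f C with FOLLOW(E) on { 'f' }; E → f '*' with FOLLOW(E) on { 'f' }

A FIRST/FOLLOW conflict occurs when a non-terminal N has a nullable alternative N → β (β ⇒* ε) and another alternative N → α with FIRST(α) ∩ FOLLOW(N) ≠ ∅: on such a lookahead the parser cannot decide between expanding α and letting N vanish via β.

Nullable non-terminals: E.

E: nullable alternative(s) E → ε; FOLLOW(E) = { $, '*', 'f' }
  E → ε: FIRST \ {ε} = { } — this is the only nullable alternative, skip
  E → f C: FIRST \ {ε} = { 'f' } — overlaps FOLLOW(E) on { 'f' }: CONFLICT
  E → f *: FIRST \ {ε} = { 'f' } — overlaps FOLLOW(E) on { 'f' }: CONFLICT

C has no nullable alternative, so no FIRST/FOLLOW check is needed there.

So the grammar has 2 FIRST/FOLLOW conflicts (marked CONFLICT above).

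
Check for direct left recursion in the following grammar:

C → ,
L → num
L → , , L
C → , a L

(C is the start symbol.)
Direct left recursion occurs when N → N α for some non-terminal N (the right-hand side begins with the left-hand side itself).

C → ,: starts with ','
L → num: starts with num
L → , , L: starts with ','
C → , a L: starts with ','

No direct left recursion found.

Answer: No direct left recursion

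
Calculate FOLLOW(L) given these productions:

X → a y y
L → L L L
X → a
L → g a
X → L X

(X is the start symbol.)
To compute FOLLOW(L), find every occurrence of L on a right-hand side N → α L β: add FIRST(β) \ {ε}, and if β is empty or nullable also add FOLLOW(N). Iterate to a fixed point.

In L → L L L: L is followed by L L, add FIRST(L L) \ {ε} = { 'g' }
In L → L L L: L is followed by L, add FIRST(L) \ {ε} = { 'g' }
In L → L L L: L is at the end; this adds FOLLOW(L) to itself — nothing new
In X → L X: L is followed by X, add FIRST(X) \ {ε} = { 'a', 'g' }

Taking the union: FOLLOW(L) = { 'a', 'g' }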